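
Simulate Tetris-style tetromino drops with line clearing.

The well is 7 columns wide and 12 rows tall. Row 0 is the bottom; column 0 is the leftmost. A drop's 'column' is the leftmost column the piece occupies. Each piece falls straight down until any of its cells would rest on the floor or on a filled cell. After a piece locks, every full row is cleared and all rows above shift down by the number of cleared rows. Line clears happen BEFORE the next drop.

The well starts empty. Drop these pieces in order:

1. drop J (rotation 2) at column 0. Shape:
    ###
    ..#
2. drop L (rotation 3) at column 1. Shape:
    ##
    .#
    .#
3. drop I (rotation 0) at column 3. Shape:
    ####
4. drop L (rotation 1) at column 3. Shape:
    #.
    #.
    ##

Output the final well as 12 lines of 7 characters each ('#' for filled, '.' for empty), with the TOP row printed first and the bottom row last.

Answer: .......
.......
.......
.......
.......
.......
.......
.##....
..##...
..##...
#####..
..#####

Derivation:
Drop 1: J rot2 at col 0 lands with bottom-row=0; cleared 0 line(s) (total 0); column heights now [2 2 2 0 0 0 0], max=2
Drop 2: L rot3 at col 1 lands with bottom-row=2; cleared 0 line(s) (total 0); column heights now [2 5 5 0 0 0 0], max=5
Drop 3: I rot0 at col 3 lands with bottom-row=0; cleared 0 line(s) (total 0); column heights now [2 5 5 1 1 1 1], max=5
Drop 4: L rot1 at col 3 lands with bottom-row=1; cleared 0 line(s) (total 0); column heights now [2 5 5 4 2 1 1], max=5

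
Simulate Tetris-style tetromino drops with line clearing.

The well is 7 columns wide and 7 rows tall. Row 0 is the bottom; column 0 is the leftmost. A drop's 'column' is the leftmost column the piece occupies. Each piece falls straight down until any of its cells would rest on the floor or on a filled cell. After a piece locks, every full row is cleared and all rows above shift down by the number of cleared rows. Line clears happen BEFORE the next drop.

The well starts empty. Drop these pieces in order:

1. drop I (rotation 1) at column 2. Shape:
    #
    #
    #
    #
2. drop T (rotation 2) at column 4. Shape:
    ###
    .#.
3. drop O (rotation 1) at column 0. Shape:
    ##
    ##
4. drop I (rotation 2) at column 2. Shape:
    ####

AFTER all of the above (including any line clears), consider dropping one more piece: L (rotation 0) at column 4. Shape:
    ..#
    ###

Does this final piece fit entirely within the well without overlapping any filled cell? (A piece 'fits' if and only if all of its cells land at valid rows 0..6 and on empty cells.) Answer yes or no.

Answer: yes

Derivation:
Drop 1: I rot1 at col 2 lands with bottom-row=0; cleared 0 line(s) (total 0); column heights now [0 0 4 0 0 0 0], max=4
Drop 2: T rot2 at col 4 lands with bottom-row=0; cleared 0 line(s) (total 0); column heights now [0 0 4 0 2 2 2], max=4
Drop 3: O rot1 at col 0 lands with bottom-row=0; cleared 0 line(s) (total 0); column heights now [2 2 4 0 2 2 2], max=4
Drop 4: I rot2 at col 2 lands with bottom-row=4; cleared 0 line(s) (total 0); column heights now [2 2 5 5 5 5 2], max=5
Test piece L rot0 at col 4 (width 3): heights before test = [2 2 5 5 5 5 2]; fits = True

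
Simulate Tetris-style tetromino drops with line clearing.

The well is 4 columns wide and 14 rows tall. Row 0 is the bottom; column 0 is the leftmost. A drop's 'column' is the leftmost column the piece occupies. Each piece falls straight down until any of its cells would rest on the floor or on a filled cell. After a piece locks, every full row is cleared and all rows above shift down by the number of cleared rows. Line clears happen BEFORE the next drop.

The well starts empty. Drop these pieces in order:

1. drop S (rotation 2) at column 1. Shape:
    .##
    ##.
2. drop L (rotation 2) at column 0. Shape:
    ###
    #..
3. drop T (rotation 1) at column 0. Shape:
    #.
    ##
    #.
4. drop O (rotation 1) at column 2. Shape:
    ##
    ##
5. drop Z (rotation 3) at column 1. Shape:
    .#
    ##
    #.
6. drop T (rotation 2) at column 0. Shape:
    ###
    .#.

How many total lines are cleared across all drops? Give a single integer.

Answer: 2

Derivation:
Drop 1: S rot2 at col 1 lands with bottom-row=0; cleared 0 line(s) (total 0); column heights now [0 1 2 2], max=2
Drop 2: L rot2 at col 0 lands with bottom-row=1; cleared 0 line(s) (total 0); column heights now [3 3 3 2], max=3
Drop 3: T rot1 at col 0 lands with bottom-row=3; cleared 0 line(s) (total 0); column heights now [6 5 3 2], max=6
Drop 4: O rot1 at col 2 lands with bottom-row=3; cleared 1 line(s) (total 1); column heights now [5 3 4 4], max=5
Drop 5: Z rot3 at col 1 lands with bottom-row=3; cleared 1 line(s) (total 2); column heights now [4 4 5 2], max=5
Drop 6: T rot2 at col 0 lands with bottom-row=4; cleared 0 line(s) (total 2); column heights now [6 6 6 2], max=6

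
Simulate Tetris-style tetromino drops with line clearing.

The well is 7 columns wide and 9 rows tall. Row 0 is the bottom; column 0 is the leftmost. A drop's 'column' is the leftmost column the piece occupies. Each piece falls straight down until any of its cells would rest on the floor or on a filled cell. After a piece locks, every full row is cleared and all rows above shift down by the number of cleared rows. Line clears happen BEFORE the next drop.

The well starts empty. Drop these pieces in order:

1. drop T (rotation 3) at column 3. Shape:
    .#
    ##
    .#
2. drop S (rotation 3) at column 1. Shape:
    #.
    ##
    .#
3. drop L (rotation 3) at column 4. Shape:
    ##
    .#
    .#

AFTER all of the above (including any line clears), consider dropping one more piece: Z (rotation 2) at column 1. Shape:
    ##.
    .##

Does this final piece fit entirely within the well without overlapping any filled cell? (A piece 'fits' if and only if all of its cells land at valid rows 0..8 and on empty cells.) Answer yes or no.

Drop 1: T rot3 at col 3 lands with bottom-row=0; cleared 0 line(s) (total 0); column heights now [0 0 0 2 3 0 0], max=3
Drop 2: S rot3 at col 1 lands with bottom-row=0; cleared 0 line(s) (total 0); column heights now [0 3 2 2 3 0 0], max=3
Drop 3: L rot3 at col 4 lands with bottom-row=1; cleared 0 line(s) (total 0); column heights now [0 3 2 2 4 4 0], max=4
Test piece Z rot2 at col 1 (width 3): heights before test = [0 3 2 2 4 4 0]; fits = True

Answer: yes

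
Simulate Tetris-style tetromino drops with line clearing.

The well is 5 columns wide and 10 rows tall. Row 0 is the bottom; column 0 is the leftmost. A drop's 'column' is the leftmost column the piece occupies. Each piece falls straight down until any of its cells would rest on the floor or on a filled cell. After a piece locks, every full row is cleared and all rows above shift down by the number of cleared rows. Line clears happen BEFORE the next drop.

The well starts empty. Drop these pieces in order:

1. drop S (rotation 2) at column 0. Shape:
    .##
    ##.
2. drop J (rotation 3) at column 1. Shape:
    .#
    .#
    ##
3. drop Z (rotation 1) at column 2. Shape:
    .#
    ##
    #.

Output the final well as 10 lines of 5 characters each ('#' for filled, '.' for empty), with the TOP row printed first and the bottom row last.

Drop 1: S rot2 at col 0 lands with bottom-row=0; cleared 0 line(s) (total 0); column heights now [1 2 2 0 0], max=2
Drop 2: J rot3 at col 1 lands with bottom-row=2; cleared 0 line(s) (total 0); column heights now [1 3 5 0 0], max=5
Drop 3: Z rot1 at col 2 lands with bottom-row=5; cleared 0 line(s) (total 0); column heights now [1 3 7 8 0], max=8

Answer: .....
.....
...#.
..##.
..#..
..#..
..#..
.##..
.##..
##...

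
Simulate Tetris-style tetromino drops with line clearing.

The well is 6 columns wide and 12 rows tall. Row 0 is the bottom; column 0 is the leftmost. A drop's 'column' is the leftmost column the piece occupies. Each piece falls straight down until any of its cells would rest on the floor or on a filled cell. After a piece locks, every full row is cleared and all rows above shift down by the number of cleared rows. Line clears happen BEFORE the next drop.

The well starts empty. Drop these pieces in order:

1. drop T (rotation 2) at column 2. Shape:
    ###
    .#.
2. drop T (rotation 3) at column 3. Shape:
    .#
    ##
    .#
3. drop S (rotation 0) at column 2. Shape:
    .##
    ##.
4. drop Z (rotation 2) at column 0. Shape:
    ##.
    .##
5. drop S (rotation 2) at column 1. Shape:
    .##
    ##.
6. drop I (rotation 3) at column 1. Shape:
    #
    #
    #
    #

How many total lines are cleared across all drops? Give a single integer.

Answer: 0

Derivation:
Drop 1: T rot2 at col 2 lands with bottom-row=0; cleared 0 line(s) (total 0); column heights now [0 0 2 2 2 0], max=2
Drop 2: T rot3 at col 3 lands with bottom-row=2; cleared 0 line(s) (total 0); column heights now [0 0 2 4 5 0], max=5
Drop 3: S rot0 at col 2 lands with bottom-row=4; cleared 0 line(s) (total 0); column heights now [0 0 5 6 6 0], max=6
Drop 4: Z rot2 at col 0 lands with bottom-row=5; cleared 0 line(s) (total 0); column heights now [7 7 6 6 6 0], max=7
Drop 5: S rot2 at col 1 lands with bottom-row=7; cleared 0 line(s) (total 0); column heights now [7 8 9 9 6 0], max=9
Drop 6: I rot3 at col 1 lands with bottom-row=8; cleared 0 line(s) (total 0); column heights now [7 12 9 9 6 0], max=12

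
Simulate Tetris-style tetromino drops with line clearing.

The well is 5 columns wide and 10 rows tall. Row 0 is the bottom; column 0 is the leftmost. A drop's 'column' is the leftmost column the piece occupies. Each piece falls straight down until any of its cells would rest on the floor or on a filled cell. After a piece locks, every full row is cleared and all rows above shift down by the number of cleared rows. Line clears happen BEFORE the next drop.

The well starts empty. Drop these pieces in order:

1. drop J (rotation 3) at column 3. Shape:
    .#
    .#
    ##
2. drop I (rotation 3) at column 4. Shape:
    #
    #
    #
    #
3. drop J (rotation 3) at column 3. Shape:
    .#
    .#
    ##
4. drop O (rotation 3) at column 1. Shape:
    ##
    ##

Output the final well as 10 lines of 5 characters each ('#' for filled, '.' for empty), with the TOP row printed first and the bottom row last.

Drop 1: J rot3 at col 3 lands with bottom-row=0; cleared 0 line(s) (total 0); column heights now [0 0 0 1 3], max=3
Drop 2: I rot3 at col 4 lands with bottom-row=3; cleared 0 line(s) (total 0); column heights now [0 0 0 1 7], max=7
Drop 3: J rot3 at col 3 lands with bottom-row=7; cleared 0 line(s) (total 0); column heights now [0 0 0 8 10], max=10
Drop 4: O rot3 at col 1 lands with bottom-row=0; cleared 0 line(s) (total 0); column heights now [0 2 2 8 10], max=10

Answer: ....#
....#
...##
....#
....#
....#
....#
....#
.##.#
.####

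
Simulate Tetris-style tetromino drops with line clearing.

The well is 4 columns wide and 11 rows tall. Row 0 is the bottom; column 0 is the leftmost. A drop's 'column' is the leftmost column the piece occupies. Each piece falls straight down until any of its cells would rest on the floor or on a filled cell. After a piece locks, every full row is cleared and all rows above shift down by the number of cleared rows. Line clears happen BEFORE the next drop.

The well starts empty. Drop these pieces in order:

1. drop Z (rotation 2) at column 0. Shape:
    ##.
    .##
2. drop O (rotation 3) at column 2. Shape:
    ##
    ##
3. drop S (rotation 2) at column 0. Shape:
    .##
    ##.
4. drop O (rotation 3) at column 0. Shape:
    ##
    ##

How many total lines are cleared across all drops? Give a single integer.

Answer: 2

Derivation:
Drop 1: Z rot2 at col 0 lands with bottom-row=0; cleared 0 line(s) (total 0); column heights now [2 2 1 0], max=2
Drop 2: O rot3 at col 2 lands with bottom-row=1; cleared 1 line(s) (total 1); column heights now [0 1 2 2], max=2
Drop 3: S rot2 at col 0 lands with bottom-row=1; cleared 1 line(s) (total 2); column heights now [0 2 2 0], max=2
Drop 4: O rot3 at col 0 lands with bottom-row=2; cleared 0 line(s) (total 2); column heights now [4 4 2 0], max=4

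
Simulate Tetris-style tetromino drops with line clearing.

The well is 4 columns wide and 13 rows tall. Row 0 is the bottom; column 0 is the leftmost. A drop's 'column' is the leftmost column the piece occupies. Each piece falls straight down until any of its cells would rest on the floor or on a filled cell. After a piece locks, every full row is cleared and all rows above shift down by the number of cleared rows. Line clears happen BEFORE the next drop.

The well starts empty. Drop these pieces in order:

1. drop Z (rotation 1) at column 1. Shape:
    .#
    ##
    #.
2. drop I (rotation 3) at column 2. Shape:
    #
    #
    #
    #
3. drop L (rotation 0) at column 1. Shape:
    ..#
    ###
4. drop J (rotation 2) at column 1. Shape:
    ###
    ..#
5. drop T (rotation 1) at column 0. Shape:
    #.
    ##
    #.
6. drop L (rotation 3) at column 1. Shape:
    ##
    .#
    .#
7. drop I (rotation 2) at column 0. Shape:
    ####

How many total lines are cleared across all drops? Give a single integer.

Answer: 2

Derivation:
Drop 1: Z rot1 at col 1 lands with bottom-row=0; cleared 0 line(s) (total 0); column heights now [0 2 3 0], max=3
Drop 2: I rot3 at col 2 lands with bottom-row=3; cleared 0 line(s) (total 0); column heights now [0 2 7 0], max=7
Drop 3: L rot0 at col 1 lands with bottom-row=7; cleared 0 line(s) (total 0); column heights now [0 8 8 9], max=9
Drop 4: J rot2 at col 1 lands with bottom-row=9; cleared 0 line(s) (total 0); column heights now [0 11 11 11], max=11
Drop 5: T rot1 at col 0 lands with bottom-row=10; cleared 1 line(s) (total 1); column heights now [12 11 8 10], max=12
Drop 6: L rot3 at col 1 lands with bottom-row=9; cleared 0 line(s) (total 1); column heights now [12 12 12 10], max=12
Drop 7: I rot2 at col 0 lands with bottom-row=12; cleared 1 line(s) (total 2); column heights now [12 12 12 10], max=12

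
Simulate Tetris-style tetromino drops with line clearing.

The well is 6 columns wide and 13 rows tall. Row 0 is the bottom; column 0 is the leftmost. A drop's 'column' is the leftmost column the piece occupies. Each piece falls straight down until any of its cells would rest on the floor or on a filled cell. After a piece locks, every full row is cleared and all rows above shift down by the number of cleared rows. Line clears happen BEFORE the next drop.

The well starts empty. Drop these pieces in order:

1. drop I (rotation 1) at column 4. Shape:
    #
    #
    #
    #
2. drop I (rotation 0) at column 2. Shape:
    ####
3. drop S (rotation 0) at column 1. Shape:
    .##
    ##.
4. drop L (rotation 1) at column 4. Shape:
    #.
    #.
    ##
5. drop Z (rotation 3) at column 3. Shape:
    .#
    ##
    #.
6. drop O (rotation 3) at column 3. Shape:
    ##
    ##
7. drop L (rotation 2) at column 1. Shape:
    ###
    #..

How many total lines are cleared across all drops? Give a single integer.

Drop 1: I rot1 at col 4 lands with bottom-row=0; cleared 0 line(s) (total 0); column heights now [0 0 0 0 4 0], max=4
Drop 2: I rot0 at col 2 lands with bottom-row=4; cleared 0 line(s) (total 0); column heights now [0 0 5 5 5 5], max=5
Drop 3: S rot0 at col 1 lands with bottom-row=5; cleared 0 line(s) (total 0); column heights now [0 6 7 7 5 5], max=7
Drop 4: L rot1 at col 4 lands with bottom-row=5; cleared 0 line(s) (total 0); column heights now [0 6 7 7 8 6], max=8
Drop 5: Z rot3 at col 3 lands with bottom-row=7; cleared 0 line(s) (total 0); column heights now [0 6 7 9 10 6], max=10
Drop 6: O rot3 at col 3 lands with bottom-row=10; cleared 0 line(s) (total 0); column heights now [0 6 7 12 12 6], max=12
Drop 7: L rot2 at col 1 lands with bottom-row=11; cleared 0 line(s) (total 0); column heights now [0 13 13 13 12 6], max=13

Answer: 0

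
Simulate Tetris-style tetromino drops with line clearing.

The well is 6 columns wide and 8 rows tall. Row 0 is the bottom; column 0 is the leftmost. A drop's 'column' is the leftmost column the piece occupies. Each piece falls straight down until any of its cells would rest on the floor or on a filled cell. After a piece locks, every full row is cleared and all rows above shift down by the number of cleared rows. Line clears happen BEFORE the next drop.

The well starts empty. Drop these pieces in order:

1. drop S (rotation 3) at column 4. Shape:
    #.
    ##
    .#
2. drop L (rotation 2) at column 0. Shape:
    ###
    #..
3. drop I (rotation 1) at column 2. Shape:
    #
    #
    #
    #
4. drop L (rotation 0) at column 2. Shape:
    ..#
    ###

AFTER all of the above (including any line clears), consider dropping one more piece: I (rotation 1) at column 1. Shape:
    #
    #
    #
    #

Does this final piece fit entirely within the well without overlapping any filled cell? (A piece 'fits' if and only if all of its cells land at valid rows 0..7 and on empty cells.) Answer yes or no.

Answer: yes

Derivation:
Drop 1: S rot3 at col 4 lands with bottom-row=0; cleared 0 line(s) (total 0); column heights now [0 0 0 0 3 2], max=3
Drop 2: L rot2 at col 0 lands with bottom-row=0; cleared 0 line(s) (total 0); column heights now [2 2 2 0 3 2], max=3
Drop 3: I rot1 at col 2 lands with bottom-row=2; cleared 0 line(s) (total 0); column heights now [2 2 6 0 3 2], max=6
Drop 4: L rot0 at col 2 lands with bottom-row=6; cleared 0 line(s) (total 0); column heights now [2 2 7 7 8 2], max=8
Test piece I rot1 at col 1 (width 1): heights before test = [2 2 7 7 8 2]; fits = True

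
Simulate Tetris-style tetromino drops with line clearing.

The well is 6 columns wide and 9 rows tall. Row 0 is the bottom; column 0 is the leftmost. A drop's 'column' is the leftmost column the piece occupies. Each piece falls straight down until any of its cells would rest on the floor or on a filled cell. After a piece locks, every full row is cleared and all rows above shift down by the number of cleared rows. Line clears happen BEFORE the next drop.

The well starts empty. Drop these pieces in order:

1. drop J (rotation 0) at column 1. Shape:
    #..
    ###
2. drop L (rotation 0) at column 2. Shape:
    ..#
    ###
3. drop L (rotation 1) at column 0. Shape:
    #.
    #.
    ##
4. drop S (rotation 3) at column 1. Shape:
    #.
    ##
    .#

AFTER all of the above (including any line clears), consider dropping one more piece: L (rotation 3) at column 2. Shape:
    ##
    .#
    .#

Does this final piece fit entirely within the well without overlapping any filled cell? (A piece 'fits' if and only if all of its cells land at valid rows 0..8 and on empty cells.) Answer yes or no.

Drop 1: J rot0 at col 1 lands with bottom-row=0; cleared 0 line(s) (total 0); column heights now [0 2 1 1 0 0], max=2
Drop 2: L rot0 at col 2 lands with bottom-row=1; cleared 0 line(s) (total 0); column heights now [0 2 2 2 3 0], max=3
Drop 3: L rot1 at col 0 lands with bottom-row=2; cleared 0 line(s) (total 0); column heights now [5 3 2 2 3 0], max=5
Drop 4: S rot3 at col 1 lands with bottom-row=2; cleared 0 line(s) (total 0); column heights now [5 5 4 2 3 0], max=5
Test piece L rot3 at col 2 (width 2): heights before test = [5 5 4 2 3 0]; fits = True

Answer: yes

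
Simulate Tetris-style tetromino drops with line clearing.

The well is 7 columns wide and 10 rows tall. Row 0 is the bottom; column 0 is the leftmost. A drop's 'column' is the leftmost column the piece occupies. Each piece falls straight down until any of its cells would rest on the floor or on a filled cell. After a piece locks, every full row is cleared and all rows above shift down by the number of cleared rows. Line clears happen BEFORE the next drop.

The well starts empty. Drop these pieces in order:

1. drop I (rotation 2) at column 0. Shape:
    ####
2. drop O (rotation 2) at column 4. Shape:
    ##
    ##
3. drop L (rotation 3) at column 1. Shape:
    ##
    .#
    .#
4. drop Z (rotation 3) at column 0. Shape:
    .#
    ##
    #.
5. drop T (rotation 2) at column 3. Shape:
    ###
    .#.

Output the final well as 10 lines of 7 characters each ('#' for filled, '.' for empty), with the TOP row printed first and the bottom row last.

Answer: .......
.......
.......
.......
.#.....
##.....
######.
..#.#..
..#.##.
######.

Derivation:
Drop 1: I rot2 at col 0 lands with bottom-row=0; cleared 0 line(s) (total 0); column heights now [1 1 1 1 0 0 0], max=1
Drop 2: O rot2 at col 4 lands with bottom-row=0; cleared 0 line(s) (total 0); column heights now [1 1 1 1 2 2 0], max=2
Drop 3: L rot3 at col 1 lands with bottom-row=1; cleared 0 line(s) (total 0); column heights now [1 4 4 1 2 2 0], max=4
Drop 4: Z rot3 at col 0 lands with bottom-row=3; cleared 0 line(s) (total 0); column heights now [5 6 4 1 2 2 0], max=6
Drop 5: T rot2 at col 3 lands with bottom-row=2; cleared 0 line(s) (total 0); column heights now [5 6 4 4 4 4 0], max=6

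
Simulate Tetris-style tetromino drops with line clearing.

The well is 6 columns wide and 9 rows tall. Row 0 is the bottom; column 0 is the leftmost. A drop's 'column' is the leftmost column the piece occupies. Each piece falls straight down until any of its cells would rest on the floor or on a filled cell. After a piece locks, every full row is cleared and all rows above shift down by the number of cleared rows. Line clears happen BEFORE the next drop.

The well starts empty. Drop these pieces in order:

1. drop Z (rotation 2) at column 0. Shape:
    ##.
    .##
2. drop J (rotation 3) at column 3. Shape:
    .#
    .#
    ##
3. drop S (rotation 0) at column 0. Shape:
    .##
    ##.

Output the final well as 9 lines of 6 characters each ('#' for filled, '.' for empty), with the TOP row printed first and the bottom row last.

Drop 1: Z rot2 at col 0 lands with bottom-row=0; cleared 0 line(s) (total 0); column heights now [2 2 1 0 0 0], max=2
Drop 2: J rot3 at col 3 lands with bottom-row=0; cleared 0 line(s) (total 0); column heights now [2 2 1 1 3 0], max=3
Drop 3: S rot0 at col 0 lands with bottom-row=2; cleared 0 line(s) (total 0); column heights now [3 4 4 1 3 0], max=4

Answer: ......
......
......
......
......
.##...
##..#.
##..#.
.####.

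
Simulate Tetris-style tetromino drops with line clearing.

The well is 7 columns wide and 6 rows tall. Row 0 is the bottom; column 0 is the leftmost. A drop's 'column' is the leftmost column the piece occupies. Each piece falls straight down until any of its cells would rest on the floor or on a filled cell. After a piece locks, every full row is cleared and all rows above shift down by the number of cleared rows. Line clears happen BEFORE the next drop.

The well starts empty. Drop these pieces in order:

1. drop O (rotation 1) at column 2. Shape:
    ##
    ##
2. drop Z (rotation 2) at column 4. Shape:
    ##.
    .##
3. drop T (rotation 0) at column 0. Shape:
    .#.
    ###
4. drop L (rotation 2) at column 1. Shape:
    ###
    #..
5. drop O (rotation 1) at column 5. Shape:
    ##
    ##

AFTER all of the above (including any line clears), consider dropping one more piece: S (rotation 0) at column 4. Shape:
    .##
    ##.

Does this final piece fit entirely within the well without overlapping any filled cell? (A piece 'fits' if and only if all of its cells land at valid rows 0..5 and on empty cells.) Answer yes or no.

Answer: yes

Derivation:
Drop 1: O rot1 at col 2 lands with bottom-row=0; cleared 0 line(s) (total 0); column heights now [0 0 2 2 0 0 0], max=2
Drop 2: Z rot2 at col 4 lands with bottom-row=0; cleared 0 line(s) (total 0); column heights now [0 0 2 2 2 2 1], max=2
Drop 3: T rot0 at col 0 lands with bottom-row=2; cleared 0 line(s) (total 0); column heights now [3 4 3 2 2 2 1], max=4
Drop 4: L rot2 at col 1 lands with bottom-row=4; cleared 0 line(s) (total 0); column heights now [3 6 6 6 2 2 1], max=6
Drop 5: O rot1 at col 5 lands with bottom-row=2; cleared 0 line(s) (total 0); column heights now [3 6 6 6 2 4 4], max=6
Test piece S rot0 at col 4 (width 3): heights before test = [3 6 6 6 2 4 4]; fits = True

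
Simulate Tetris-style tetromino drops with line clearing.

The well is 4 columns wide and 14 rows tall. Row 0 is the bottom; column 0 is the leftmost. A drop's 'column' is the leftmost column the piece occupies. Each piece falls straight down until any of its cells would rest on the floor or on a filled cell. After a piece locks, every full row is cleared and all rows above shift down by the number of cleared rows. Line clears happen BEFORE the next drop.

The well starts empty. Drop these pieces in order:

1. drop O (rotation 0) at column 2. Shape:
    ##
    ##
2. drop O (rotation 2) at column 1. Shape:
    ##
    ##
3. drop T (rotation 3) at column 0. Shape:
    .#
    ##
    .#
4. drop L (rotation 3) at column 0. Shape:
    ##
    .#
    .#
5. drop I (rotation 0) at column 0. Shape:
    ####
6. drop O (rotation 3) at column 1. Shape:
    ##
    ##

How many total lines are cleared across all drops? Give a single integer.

Drop 1: O rot0 at col 2 lands with bottom-row=0; cleared 0 line(s) (total 0); column heights now [0 0 2 2], max=2
Drop 2: O rot2 at col 1 lands with bottom-row=2; cleared 0 line(s) (total 0); column heights now [0 4 4 2], max=4
Drop 3: T rot3 at col 0 lands with bottom-row=4; cleared 0 line(s) (total 0); column heights now [6 7 4 2], max=7
Drop 4: L rot3 at col 0 lands with bottom-row=7; cleared 0 line(s) (total 0); column heights now [10 10 4 2], max=10
Drop 5: I rot0 at col 0 lands with bottom-row=10; cleared 1 line(s) (total 1); column heights now [10 10 4 2], max=10
Drop 6: O rot3 at col 1 lands with bottom-row=10; cleared 0 line(s) (total 1); column heights now [10 12 12 2], max=12

Answer: 1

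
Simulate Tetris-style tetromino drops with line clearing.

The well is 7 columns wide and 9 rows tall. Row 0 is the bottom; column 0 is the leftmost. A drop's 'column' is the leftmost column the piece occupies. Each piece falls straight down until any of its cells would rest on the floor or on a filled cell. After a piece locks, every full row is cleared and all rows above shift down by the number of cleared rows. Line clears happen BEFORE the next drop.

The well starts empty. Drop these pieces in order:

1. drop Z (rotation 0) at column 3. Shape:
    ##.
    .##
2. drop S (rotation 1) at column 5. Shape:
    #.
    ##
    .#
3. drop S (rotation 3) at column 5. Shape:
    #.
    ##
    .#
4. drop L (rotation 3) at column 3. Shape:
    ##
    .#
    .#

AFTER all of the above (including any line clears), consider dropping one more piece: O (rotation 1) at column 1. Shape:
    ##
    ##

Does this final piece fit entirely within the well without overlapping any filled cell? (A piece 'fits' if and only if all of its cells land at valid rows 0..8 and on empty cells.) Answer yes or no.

Answer: yes

Derivation:
Drop 1: Z rot0 at col 3 lands with bottom-row=0; cleared 0 line(s) (total 0); column heights now [0 0 0 2 2 1 0], max=2
Drop 2: S rot1 at col 5 lands with bottom-row=0; cleared 0 line(s) (total 0); column heights now [0 0 0 2 2 3 2], max=3
Drop 3: S rot3 at col 5 lands with bottom-row=2; cleared 0 line(s) (total 0); column heights now [0 0 0 2 2 5 4], max=5
Drop 4: L rot3 at col 3 lands with bottom-row=2; cleared 0 line(s) (total 0); column heights now [0 0 0 5 5 5 4], max=5
Test piece O rot1 at col 1 (width 2): heights before test = [0 0 0 5 5 5 4]; fits = True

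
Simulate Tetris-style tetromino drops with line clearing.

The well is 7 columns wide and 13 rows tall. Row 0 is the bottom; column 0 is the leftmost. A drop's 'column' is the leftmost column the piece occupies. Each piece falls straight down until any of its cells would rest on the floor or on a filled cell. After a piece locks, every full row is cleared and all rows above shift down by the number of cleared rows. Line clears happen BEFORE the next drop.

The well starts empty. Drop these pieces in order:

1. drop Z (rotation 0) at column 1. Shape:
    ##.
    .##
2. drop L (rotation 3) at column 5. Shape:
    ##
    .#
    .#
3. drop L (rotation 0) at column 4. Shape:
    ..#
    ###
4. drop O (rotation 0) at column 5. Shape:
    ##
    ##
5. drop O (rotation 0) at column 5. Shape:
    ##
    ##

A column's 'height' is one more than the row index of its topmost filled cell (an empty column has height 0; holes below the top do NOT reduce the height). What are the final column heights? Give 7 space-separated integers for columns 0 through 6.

Drop 1: Z rot0 at col 1 lands with bottom-row=0; cleared 0 line(s) (total 0); column heights now [0 2 2 1 0 0 0], max=2
Drop 2: L rot3 at col 5 lands with bottom-row=0; cleared 0 line(s) (total 0); column heights now [0 2 2 1 0 3 3], max=3
Drop 3: L rot0 at col 4 lands with bottom-row=3; cleared 0 line(s) (total 0); column heights now [0 2 2 1 4 4 5], max=5
Drop 4: O rot0 at col 5 lands with bottom-row=5; cleared 0 line(s) (total 0); column heights now [0 2 2 1 4 7 7], max=7
Drop 5: O rot0 at col 5 lands with bottom-row=7; cleared 0 line(s) (total 0); column heights now [0 2 2 1 4 9 9], max=9

Answer: 0 2 2 1 4 9 9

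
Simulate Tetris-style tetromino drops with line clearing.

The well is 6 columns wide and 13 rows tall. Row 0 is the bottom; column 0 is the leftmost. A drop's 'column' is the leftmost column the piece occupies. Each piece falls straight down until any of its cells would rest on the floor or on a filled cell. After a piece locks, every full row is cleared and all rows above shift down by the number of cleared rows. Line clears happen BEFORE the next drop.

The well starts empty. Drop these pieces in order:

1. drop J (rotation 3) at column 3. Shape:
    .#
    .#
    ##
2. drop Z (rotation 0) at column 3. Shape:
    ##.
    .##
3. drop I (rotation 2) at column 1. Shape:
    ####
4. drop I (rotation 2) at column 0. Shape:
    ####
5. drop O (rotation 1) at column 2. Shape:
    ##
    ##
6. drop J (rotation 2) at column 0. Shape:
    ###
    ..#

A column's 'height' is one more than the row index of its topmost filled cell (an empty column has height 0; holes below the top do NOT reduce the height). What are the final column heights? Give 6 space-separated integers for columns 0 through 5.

Drop 1: J rot3 at col 3 lands with bottom-row=0; cleared 0 line(s) (total 0); column heights now [0 0 0 1 3 0], max=3
Drop 2: Z rot0 at col 3 lands with bottom-row=3; cleared 0 line(s) (total 0); column heights now [0 0 0 5 5 4], max=5
Drop 3: I rot2 at col 1 lands with bottom-row=5; cleared 0 line(s) (total 0); column heights now [0 6 6 6 6 4], max=6
Drop 4: I rot2 at col 0 lands with bottom-row=6; cleared 0 line(s) (total 0); column heights now [7 7 7 7 6 4], max=7
Drop 5: O rot1 at col 2 lands with bottom-row=7; cleared 0 line(s) (total 0); column heights now [7 7 9 9 6 4], max=9
Drop 6: J rot2 at col 0 lands with bottom-row=9; cleared 0 line(s) (total 0); column heights now [11 11 11 9 6 4], max=11

Answer: 11 11 11 9 6 4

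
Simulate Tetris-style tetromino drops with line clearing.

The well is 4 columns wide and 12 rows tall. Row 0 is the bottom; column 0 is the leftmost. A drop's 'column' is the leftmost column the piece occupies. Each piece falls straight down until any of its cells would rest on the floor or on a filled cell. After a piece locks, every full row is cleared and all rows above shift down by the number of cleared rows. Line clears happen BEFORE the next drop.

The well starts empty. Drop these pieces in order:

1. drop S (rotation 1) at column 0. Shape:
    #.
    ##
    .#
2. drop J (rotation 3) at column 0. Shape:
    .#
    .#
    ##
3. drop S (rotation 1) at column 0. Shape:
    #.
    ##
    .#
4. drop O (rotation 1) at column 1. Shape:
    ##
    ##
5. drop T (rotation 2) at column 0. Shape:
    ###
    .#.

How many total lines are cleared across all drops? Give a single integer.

Drop 1: S rot1 at col 0 lands with bottom-row=0; cleared 0 line(s) (total 0); column heights now [3 2 0 0], max=3
Drop 2: J rot3 at col 0 lands with bottom-row=3; cleared 0 line(s) (total 0); column heights now [4 6 0 0], max=6
Drop 3: S rot1 at col 0 lands with bottom-row=6; cleared 0 line(s) (total 0); column heights now [9 8 0 0], max=9
Drop 4: O rot1 at col 1 lands with bottom-row=8; cleared 0 line(s) (total 0); column heights now [9 10 10 0], max=10
Drop 5: T rot2 at col 0 lands with bottom-row=10; cleared 0 line(s) (total 0); column heights now [12 12 12 0], max=12

Answer: 0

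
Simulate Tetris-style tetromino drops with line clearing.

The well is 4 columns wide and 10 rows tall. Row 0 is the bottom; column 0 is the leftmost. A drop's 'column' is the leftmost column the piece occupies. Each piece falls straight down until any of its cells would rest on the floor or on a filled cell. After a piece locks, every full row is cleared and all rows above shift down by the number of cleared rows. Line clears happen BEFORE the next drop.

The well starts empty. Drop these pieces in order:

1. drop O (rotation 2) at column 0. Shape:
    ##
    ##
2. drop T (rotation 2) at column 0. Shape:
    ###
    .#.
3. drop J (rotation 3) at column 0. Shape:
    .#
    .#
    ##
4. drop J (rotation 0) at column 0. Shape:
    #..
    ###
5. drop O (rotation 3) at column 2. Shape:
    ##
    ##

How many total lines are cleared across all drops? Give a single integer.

Drop 1: O rot2 at col 0 lands with bottom-row=0; cleared 0 line(s) (total 0); column heights now [2 2 0 0], max=2
Drop 2: T rot2 at col 0 lands with bottom-row=2; cleared 0 line(s) (total 0); column heights now [4 4 4 0], max=4
Drop 3: J rot3 at col 0 lands with bottom-row=4; cleared 0 line(s) (total 0); column heights now [5 7 4 0], max=7
Drop 4: J rot0 at col 0 lands with bottom-row=7; cleared 0 line(s) (total 0); column heights now [9 8 8 0], max=9
Drop 5: O rot3 at col 2 lands with bottom-row=8; cleared 0 line(s) (total 0); column heights now [9 8 10 10], max=10

Answer: 0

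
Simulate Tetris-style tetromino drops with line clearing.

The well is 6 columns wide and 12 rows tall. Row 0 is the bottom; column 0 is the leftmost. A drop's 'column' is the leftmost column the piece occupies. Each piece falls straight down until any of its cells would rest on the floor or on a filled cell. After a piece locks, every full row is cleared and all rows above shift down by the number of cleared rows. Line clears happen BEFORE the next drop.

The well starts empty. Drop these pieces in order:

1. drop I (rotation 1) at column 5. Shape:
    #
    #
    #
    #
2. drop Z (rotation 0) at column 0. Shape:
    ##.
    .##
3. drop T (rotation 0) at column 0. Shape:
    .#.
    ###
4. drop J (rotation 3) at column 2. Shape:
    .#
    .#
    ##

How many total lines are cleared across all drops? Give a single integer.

Drop 1: I rot1 at col 5 lands with bottom-row=0; cleared 0 line(s) (total 0); column heights now [0 0 0 0 0 4], max=4
Drop 2: Z rot0 at col 0 lands with bottom-row=0; cleared 0 line(s) (total 0); column heights now [2 2 1 0 0 4], max=4
Drop 3: T rot0 at col 0 lands with bottom-row=2; cleared 0 line(s) (total 0); column heights now [3 4 3 0 0 4], max=4
Drop 4: J rot3 at col 2 lands with bottom-row=3; cleared 0 line(s) (total 0); column heights now [3 4 4 6 0 4], max=6

Answer: 0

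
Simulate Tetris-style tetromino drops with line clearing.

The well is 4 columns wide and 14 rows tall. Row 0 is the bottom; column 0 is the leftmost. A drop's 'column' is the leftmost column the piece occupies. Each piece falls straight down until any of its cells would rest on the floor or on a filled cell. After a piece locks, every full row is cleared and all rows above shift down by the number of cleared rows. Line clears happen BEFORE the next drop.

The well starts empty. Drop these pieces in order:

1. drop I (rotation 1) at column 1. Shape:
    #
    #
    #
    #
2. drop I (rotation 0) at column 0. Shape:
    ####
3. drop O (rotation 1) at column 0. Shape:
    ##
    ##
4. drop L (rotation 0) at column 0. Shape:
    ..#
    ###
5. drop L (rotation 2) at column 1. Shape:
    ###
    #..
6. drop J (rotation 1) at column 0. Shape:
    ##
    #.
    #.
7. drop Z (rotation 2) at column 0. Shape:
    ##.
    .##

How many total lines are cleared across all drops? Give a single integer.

Answer: 2

Derivation:
Drop 1: I rot1 at col 1 lands with bottom-row=0; cleared 0 line(s) (total 0); column heights now [0 4 0 0], max=4
Drop 2: I rot0 at col 0 lands with bottom-row=4; cleared 1 line(s) (total 1); column heights now [0 4 0 0], max=4
Drop 3: O rot1 at col 0 lands with bottom-row=4; cleared 0 line(s) (total 1); column heights now [6 6 0 0], max=6
Drop 4: L rot0 at col 0 lands with bottom-row=6; cleared 0 line(s) (total 1); column heights now [7 7 8 0], max=8
Drop 5: L rot2 at col 1 lands with bottom-row=7; cleared 0 line(s) (total 1); column heights now [7 9 9 9], max=9
Drop 6: J rot1 at col 0 lands with bottom-row=7; cleared 1 line(s) (total 2); column heights now [9 9 8 0], max=9
Drop 7: Z rot2 at col 0 lands with bottom-row=9; cleared 0 line(s) (total 2); column heights now [11 11 10 0], max=11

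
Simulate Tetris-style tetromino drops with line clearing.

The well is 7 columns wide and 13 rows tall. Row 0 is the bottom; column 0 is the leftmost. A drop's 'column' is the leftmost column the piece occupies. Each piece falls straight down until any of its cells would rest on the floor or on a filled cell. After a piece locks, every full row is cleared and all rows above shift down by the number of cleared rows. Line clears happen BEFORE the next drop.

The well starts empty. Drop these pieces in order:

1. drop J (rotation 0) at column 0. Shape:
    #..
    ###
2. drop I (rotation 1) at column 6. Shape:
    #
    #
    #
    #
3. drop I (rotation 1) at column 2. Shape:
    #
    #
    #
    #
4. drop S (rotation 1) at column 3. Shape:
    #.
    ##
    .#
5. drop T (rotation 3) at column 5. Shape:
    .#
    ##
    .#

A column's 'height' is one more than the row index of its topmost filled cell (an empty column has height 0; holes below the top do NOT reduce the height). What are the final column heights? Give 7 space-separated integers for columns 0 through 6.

Drop 1: J rot0 at col 0 lands with bottom-row=0; cleared 0 line(s) (total 0); column heights now [2 1 1 0 0 0 0], max=2
Drop 2: I rot1 at col 6 lands with bottom-row=0; cleared 0 line(s) (total 0); column heights now [2 1 1 0 0 0 4], max=4
Drop 3: I rot1 at col 2 lands with bottom-row=1; cleared 0 line(s) (total 0); column heights now [2 1 5 0 0 0 4], max=5
Drop 4: S rot1 at col 3 lands with bottom-row=0; cleared 0 line(s) (total 0); column heights now [2 1 5 3 2 0 4], max=5
Drop 5: T rot3 at col 5 lands with bottom-row=4; cleared 0 line(s) (total 0); column heights now [2 1 5 3 2 6 7], max=7

Answer: 2 1 5 3 2 6 7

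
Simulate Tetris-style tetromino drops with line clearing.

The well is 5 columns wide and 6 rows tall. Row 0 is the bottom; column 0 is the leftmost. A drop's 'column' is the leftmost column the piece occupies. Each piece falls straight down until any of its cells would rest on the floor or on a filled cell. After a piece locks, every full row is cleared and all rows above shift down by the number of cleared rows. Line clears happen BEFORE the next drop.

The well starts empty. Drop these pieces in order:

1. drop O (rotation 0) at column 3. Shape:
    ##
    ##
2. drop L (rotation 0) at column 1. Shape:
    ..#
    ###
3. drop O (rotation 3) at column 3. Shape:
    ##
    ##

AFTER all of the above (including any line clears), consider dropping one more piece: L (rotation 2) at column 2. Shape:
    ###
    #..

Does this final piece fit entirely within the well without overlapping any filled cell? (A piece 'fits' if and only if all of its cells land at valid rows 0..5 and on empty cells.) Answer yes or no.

Answer: no

Derivation:
Drop 1: O rot0 at col 3 lands with bottom-row=0; cleared 0 line(s) (total 0); column heights now [0 0 0 2 2], max=2
Drop 2: L rot0 at col 1 lands with bottom-row=2; cleared 0 line(s) (total 0); column heights now [0 3 3 4 2], max=4
Drop 3: O rot3 at col 3 lands with bottom-row=4; cleared 0 line(s) (total 0); column heights now [0 3 3 6 6], max=6
Test piece L rot2 at col 2 (width 3): heights before test = [0 3 3 6 6]; fits = False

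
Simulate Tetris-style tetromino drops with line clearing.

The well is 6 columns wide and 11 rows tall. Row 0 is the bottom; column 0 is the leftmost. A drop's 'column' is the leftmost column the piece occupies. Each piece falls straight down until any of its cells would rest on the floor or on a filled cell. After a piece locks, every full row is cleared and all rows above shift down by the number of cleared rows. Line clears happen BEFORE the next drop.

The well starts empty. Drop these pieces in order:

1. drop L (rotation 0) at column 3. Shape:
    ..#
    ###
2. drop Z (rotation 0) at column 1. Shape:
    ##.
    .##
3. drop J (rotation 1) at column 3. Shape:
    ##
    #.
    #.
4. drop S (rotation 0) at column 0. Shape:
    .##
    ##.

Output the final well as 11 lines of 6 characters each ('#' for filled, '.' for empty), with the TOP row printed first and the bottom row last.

Answer: ......
......
......
......
......
......
.####.
##.#..
.###..
..##.#
...###

Derivation:
Drop 1: L rot0 at col 3 lands with bottom-row=0; cleared 0 line(s) (total 0); column heights now [0 0 0 1 1 2], max=2
Drop 2: Z rot0 at col 1 lands with bottom-row=1; cleared 0 line(s) (total 0); column heights now [0 3 3 2 1 2], max=3
Drop 3: J rot1 at col 3 lands with bottom-row=2; cleared 0 line(s) (total 0); column heights now [0 3 3 5 5 2], max=5
Drop 4: S rot0 at col 0 lands with bottom-row=3; cleared 0 line(s) (total 0); column heights now [4 5 5 5 5 2], max=5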